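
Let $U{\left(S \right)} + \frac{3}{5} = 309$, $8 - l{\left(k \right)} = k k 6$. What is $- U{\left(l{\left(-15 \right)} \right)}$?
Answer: $- \frac{1542}{5} \approx -308.4$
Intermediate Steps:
$l{\left(k \right)} = 8 - 6 k^{2}$ ($l{\left(k \right)} = 8 - k k 6 = 8 - k^{2} \cdot 6 = 8 - 6 k^{2}$)
$U{\left(S \right)} = \frac{1542}{5}$ ($U{\left(S \right)} = - \frac{3}{5} + 309 = \frac{1542}{5}$)
$- U{\left(l{\left(-15 \right)} \right)} = \left(-1\right) \frac{1542}{5} = - \frac{1542}{5}$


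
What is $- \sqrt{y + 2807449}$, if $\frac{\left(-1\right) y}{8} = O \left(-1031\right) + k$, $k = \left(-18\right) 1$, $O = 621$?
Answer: $- \sqrt{7929601} \approx -2816.0$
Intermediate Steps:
$k = -18$
$y = 5122152$ ($y = - 8 \left(621 \left(-1031\right) - 18\right) = - 8 \left(-640251 - 18\right) = \left(-8\right) \left(-640269\right) = 5122152$)
$- \sqrt{y + 2807449} = - \sqrt{5122152 + 2807449} = - \sqrt{7929601}$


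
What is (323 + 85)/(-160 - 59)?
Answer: -136/73 ≈ -1.8630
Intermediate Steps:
(323 + 85)/(-160 - 59) = 408/(-219) = 408*(-1/219) = -136/73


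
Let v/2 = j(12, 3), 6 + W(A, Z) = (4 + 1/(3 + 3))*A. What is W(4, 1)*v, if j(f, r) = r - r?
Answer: 0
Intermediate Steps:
j(f, r) = 0
W(A, Z) = -6 + 25*A/6 (W(A, Z) = -6 + (4 + 1/(3 + 3))*A = -6 + (4 + 1/6)*A = -6 + (4 + ⅙)*A = -6 + 25*A/6)
v = 0 (v = 2*0 = 0)
W(4, 1)*v = (-6 + (25/6)*4)*0 = (-6 + 50/3)*0 = (32/3)*0 = 0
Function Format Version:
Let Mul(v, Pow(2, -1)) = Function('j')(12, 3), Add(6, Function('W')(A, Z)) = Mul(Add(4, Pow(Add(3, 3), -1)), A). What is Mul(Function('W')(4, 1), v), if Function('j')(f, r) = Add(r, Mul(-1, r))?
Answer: 0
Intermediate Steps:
Function('j')(f, r) = 0
Function('W')(A, Z) = Add(-6, Mul(Rational(25, 6), A)) (Function('W')(A, Z) = Add(-6, Mul(Add(4, Pow(Add(3, 3), -1)), A)) = Add(-6, Mul(Add(4, Pow(6, -1)), A)) = Add(-6, Mul(Add(4, Rational(1, 6)), A)) = Add(-6, Mul(Rational(25, 6), A)))
v = 0 (v = Mul(2, 0) = 0)
Mul(Function('W')(4, 1), v) = Mul(Add(-6, Mul(Rational(25, 6), 4)), 0) = Mul(Add(-6, Rational(50, 3)), 0) = Mul(Rational(32, 3), 0) = 0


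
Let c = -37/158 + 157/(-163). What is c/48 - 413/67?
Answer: -170871125/27608288 ≈ -6.1891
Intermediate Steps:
c = -30837/25754 (c = -37*1/158 + 157*(-1/163) = -37/158 - 157/163 = -30837/25754 ≈ -1.1974)
c/48 - 413/67 = -30837/25754/48 - 413/67 = -30837/25754*1/48 - 413*1/67 = -10279/412064 - 413/67 = -170871125/27608288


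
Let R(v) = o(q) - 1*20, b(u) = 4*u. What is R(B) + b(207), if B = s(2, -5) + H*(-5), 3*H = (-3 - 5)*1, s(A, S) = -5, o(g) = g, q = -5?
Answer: 803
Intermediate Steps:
H = -8/3 (H = ((-3 - 5)*1)/3 = (-8*1)/3 = (1/3)*(-8) = -8/3 ≈ -2.6667)
B = 25/3 (B = -5 - 8/3*(-5) = -5 + 40/3 = 25/3 ≈ 8.3333)
R(v) = -25 (R(v) = -5 - 1*20 = -5 - 20 = -25)
R(B) + b(207) = -25 + 4*207 = -25 + 828 = 803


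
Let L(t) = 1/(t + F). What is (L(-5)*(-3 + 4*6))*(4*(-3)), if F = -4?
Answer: 28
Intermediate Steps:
L(t) = 1/(-4 + t) (L(t) = 1/(t - 4) = 1/(-4 + t))
(L(-5)*(-3 + 4*6))*(4*(-3)) = ((-3 + 4*6)/(-4 - 5))*(4*(-3)) = ((-3 + 24)/(-9))*(-12) = -⅑*21*(-12) = -7/3*(-12) = 28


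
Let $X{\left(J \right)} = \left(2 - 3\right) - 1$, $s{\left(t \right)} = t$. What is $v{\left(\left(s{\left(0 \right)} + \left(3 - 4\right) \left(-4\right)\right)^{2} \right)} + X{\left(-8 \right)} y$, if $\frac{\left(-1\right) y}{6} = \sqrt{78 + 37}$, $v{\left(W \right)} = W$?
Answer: $16 + 12 \sqrt{115} \approx 144.69$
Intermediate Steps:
$y = - 6 \sqrt{115}$ ($y = - 6 \sqrt{78 + 37} = - 6 \sqrt{115} \approx -64.343$)
$X{\left(J \right)} = -2$ ($X{\left(J \right)} = -1 - 1 = -2$)
$v{\left(\left(s{\left(0 \right)} + \left(3 - 4\right) \left(-4\right)\right)^{2} \right)} + X{\left(-8 \right)} y = \left(0 + \left(3 - 4\right) \left(-4\right)\right)^{2} - 2 \left(- 6 \sqrt{115}\right) = \left(0 - -4\right)^{2} + 12 \sqrt{115} = \left(0 + 4\right)^{2} + 12 \sqrt{115} = 4^{2} + 12 \sqrt{115} = 16 + 12 \sqrt{115}$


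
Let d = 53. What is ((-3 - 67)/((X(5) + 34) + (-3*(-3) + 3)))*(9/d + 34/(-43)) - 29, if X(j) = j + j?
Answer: -257289/9116 ≈ -28.224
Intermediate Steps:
X(j) = 2*j
((-3 - 67)/((X(5) + 34) + (-3*(-3) + 3)))*(9/d + 34/(-43)) - 29 = ((-3 - 67)/((2*5 + 34) + (-3*(-3) + 3)))*(9/53 + 34/(-43)) - 29 = (-70/((10 + 34) + (9 + 3)))*(9*(1/53) + 34*(-1/43)) - 29 = (-70/(44 + 12))*(9/53 - 34/43) - 29 = -70/56*(-1415/2279) - 29 = -70*1/56*(-1415/2279) - 29 = -5/4*(-1415/2279) - 29 = 7075/9116 - 29 = -257289/9116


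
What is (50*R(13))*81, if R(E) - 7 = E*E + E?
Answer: 765450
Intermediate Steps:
R(E) = 7 + E + E² (R(E) = 7 + (E*E + E) = 7 + (E² + E) = 7 + (E + E²) = 7 + E + E²)
(50*R(13))*81 = (50*(7 + 13 + 13²))*81 = (50*(7 + 13 + 169))*81 = (50*189)*81 = 9450*81 = 765450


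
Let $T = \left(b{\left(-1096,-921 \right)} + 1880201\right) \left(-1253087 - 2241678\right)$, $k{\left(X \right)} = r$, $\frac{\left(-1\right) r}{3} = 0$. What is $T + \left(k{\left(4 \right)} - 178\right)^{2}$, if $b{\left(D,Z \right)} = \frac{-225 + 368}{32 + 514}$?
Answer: $- \frac{275976184317817}{42} \approx -6.5709 \cdot 10^{12}$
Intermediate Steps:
$r = 0$ ($r = \left(-3\right) 0 = 0$)
$k{\left(X \right)} = 0$
$b{\left(D,Z \right)} = \frac{11}{42}$ ($b{\left(D,Z \right)} = \frac{143}{546} = 143 \cdot \frac{1}{546} = \frac{11}{42}$)
$T = - \frac{275976185648545}{42}$ ($T = \left(\frac{11}{42} + 1880201\right) \left(-1253087 - 2241678\right) = \frac{78968453}{42} \left(-3494765\right) = - \frac{275976185648545}{42} \approx -6.5709 \cdot 10^{12}$)
$T + \left(k{\left(4 \right)} - 178\right)^{2} = - \frac{275976185648545}{42} + \left(0 - 178\right)^{2} = - \frac{275976185648545}{42} + \left(-178\right)^{2} = - \frac{275976185648545}{42} + 31684 = - \frac{275976184317817}{42}$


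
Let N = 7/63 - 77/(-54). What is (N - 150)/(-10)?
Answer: 8017/540 ≈ 14.846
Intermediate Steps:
N = 83/54 (N = 7*(1/63) - 77*(-1/54) = ⅑ + 77/54 = 83/54 ≈ 1.5370)
(N - 150)/(-10) = (83/54 - 150)/(-10) = -⅒*(-8017/54) = 8017/540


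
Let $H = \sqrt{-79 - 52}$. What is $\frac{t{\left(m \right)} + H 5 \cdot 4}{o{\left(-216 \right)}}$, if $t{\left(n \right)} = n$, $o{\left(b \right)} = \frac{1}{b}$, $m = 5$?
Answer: $-1080 - 4320 i \sqrt{131} \approx -1080.0 - 49445.0 i$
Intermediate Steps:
$H = i \sqrt{131}$ ($H = \sqrt{-131} = i \sqrt{131} \approx 11.446 i$)
$\frac{t{\left(m \right)} + H 5 \cdot 4}{o{\left(-216 \right)}} = \frac{5 + i \sqrt{131} \cdot 5 \cdot 4}{\frac{1}{-216}} = \frac{5 + i \sqrt{131} \cdot 20}{- \frac{1}{216}} = \left(5 + 20 i \sqrt{131}\right) \left(-216\right) = -1080 - 4320 i \sqrt{131}$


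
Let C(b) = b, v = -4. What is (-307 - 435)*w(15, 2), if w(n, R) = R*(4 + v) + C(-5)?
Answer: 3710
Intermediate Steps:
w(n, R) = -5 (w(n, R) = R*(4 - 4) - 5 = R*0 - 5 = 0 - 5 = -5)
(-307 - 435)*w(15, 2) = (-307 - 435)*(-5) = -742*(-5) = 3710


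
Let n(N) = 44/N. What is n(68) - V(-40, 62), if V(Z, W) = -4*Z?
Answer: -2709/17 ≈ -159.35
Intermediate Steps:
n(68) - V(-40, 62) = 44/68 - (-4)*(-40) = 44*(1/68) - 1*160 = 11/17 - 160 = -2709/17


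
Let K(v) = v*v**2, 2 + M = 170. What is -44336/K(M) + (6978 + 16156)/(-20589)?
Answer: -2304286429/2033863776 ≈ -1.1330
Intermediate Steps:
M = 168 (M = -2 + 170 = 168)
K(v) = v**3
-44336/K(M) + (6978 + 16156)/(-20589) = -44336/(168**3) + (6978 + 16156)/(-20589) = -44336/4741632 + 23134*(-1/20589) = -44336*1/4741632 - 23134/20589 = -2771/296352 - 23134/20589 = -2304286429/2033863776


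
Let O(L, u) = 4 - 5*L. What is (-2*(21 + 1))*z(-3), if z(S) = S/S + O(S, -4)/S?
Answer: 704/3 ≈ 234.67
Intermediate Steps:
z(S) = 1 + (4 - 5*S)/S (z(S) = S/S + (4 - 5*S)/S = 1 + (4 - 5*S)/S)
(-2*(21 + 1))*z(-3) = (-2*(21 + 1))*(-4 + 4/(-3)) = (-2*22)*(-4 + 4*(-1/3)) = -44*(-4 - 4/3) = -44*(-16/3) = 704/3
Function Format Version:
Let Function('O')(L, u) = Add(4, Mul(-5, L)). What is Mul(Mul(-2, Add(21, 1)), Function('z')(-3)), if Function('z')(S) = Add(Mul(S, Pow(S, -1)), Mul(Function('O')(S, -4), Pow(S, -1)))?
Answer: Rational(704, 3) ≈ 234.67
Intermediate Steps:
Function('z')(S) = Add(1, Mul(Pow(S, -1), Add(4, Mul(-5, S)))) (Function('z')(S) = Add(Mul(S, Pow(S, -1)), Mul(Add(4, Mul(-5, S)), Pow(S, -1))) = Add(1, Mul(Pow(S, -1), Add(4, Mul(-5, S)))))
Mul(Mul(-2, Add(21, 1)), Function('z')(-3)) = Mul(Mul(-2, Add(21, 1)), Add(-4, Mul(4, Pow(-3, -1)))) = Mul(Mul(-2, 22), Add(-4, Mul(4, Rational(-1, 3)))) = Mul(-44, Add(-4, Rational(-4, 3))) = Mul(-44, Rational(-16, 3)) = Rational(704, 3)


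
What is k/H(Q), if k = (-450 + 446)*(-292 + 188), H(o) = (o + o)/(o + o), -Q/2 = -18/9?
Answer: 416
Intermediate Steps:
Q = 4 (Q = -(-36)/9 = -2*(-2) = 4)
H(o) = 1 (H(o) = (2*o)/((2*o)) = (2*o)*(1/(2*o)) = 1)
k = 416 (k = -4*(-104) = 416)
k/H(Q) = 416/1 = 416*1 = 416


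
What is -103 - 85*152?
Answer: -13023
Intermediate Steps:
-103 - 85*152 = -103 - 12920 = -13023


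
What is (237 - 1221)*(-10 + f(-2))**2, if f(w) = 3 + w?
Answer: -79704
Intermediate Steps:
(237 - 1221)*(-10 + f(-2))**2 = (237 - 1221)*(-10 + (3 - 2))**2 = -984*(-10 + 1)**2 = -984*(-9)**2 = -984*81 = -79704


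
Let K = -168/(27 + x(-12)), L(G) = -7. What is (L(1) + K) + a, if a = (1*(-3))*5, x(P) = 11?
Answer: -502/19 ≈ -26.421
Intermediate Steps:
a = -15 (a = -3*5 = -15)
K = -84/19 (K = -168/(27 + 11) = -168/38 = -168*1/38 = -84/19 ≈ -4.4211)
(L(1) + K) + a = (-7 - 84/19) - 15 = -217/19 - 15 = -502/19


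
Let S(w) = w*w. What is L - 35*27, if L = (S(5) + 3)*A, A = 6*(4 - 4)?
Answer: -945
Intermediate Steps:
A = 0 (A = 6*0 = 0)
S(w) = w²
L = 0 (L = (5² + 3)*0 = (25 + 3)*0 = 28*0 = 0)
L - 35*27 = 0 - 35*27 = 0 - 945 = -945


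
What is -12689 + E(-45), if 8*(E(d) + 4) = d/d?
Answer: -101543/8 ≈ -12693.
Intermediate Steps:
E(d) = -31/8 (E(d) = -4 + (d/d)/8 = -4 + (⅛)*1 = -4 + ⅛ = -31/8)
-12689 + E(-45) = -12689 - 31/8 = -101543/8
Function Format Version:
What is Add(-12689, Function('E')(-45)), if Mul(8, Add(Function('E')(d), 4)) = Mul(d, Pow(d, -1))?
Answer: Rational(-101543, 8) ≈ -12693.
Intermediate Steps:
Function('E')(d) = Rational(-31, 8) (Function('E')(d) = Add(-4, Mul(Rational(1, 8), Mul(d, Pow(d, -1)))) = Add(-4, Mul(Rational(1, 8), 1)) = Add(-4, Rational(1, 8)) = Rational(-31, 8))
Add(-12689, Function('E')(-45)) = Add(-12689, Rational(-31, 8)) = Rational(-101543, 8)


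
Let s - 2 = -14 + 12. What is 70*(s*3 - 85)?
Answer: -5950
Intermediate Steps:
s = 0 (s = 2 + (-14 + 12) = 2 - 2 = 0)
70*(s*3 - 85) = 70*(0*3 - 85) = 70*(0 - 85) = 70*(-85) = -5950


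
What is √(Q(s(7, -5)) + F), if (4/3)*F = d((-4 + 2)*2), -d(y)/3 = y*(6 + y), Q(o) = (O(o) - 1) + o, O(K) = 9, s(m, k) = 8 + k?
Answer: √29 ≈ 5.3852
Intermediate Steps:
Q(o) = 8 + o (Q(o) = (9 - 1) + o = 8 + o)
d(y) = -3*y*(6 + y)
F = 18 (F = 3*(-3*(-4 + 2)*2*(6 + (-4 + 2)*2))/4 = 3*(-3*(-2*2)*(6 - 2*2))/4 = 3*(-3*(-4)*(6 - 4))/4 = 3*(-3*(-4)*2)/4 = (¾)*24 = 18)
√(Q(s(7, -5)) + F) = √((8 + (8 - 5)) + 18) = √((8 + 3) + 18) = √(11 + 18) = √29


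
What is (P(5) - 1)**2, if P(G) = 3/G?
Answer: 4/25 ≈ 0.16000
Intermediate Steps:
(P(5) - 1)**2 = (3/5 - 1)**2 = (-2/5)**2 = 4/25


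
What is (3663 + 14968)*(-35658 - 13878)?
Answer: -922905216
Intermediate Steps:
(3663 + 14968)*(-35658 - 13878) = 18631*(-49536) = -922905216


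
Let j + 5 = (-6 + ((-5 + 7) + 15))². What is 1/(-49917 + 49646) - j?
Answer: -31437/271 ≈ -116.00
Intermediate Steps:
j = 116 (j = -5 + (-6 + ((-5 + 7) + 15))² = -5 + (-6 + (2 + 15))² = -5 + (-6 + 17)² = -5 + 11² = -5 + 121 = 116)
1/(-49917 + 49646) - j = 1/(-49917 + 49646) - 1*116 = 1/(-271) - 116 = -1/271 - 116 = -31437/271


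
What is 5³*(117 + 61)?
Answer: 22250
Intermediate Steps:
5³*(117 + 61) = 125*178 = 22250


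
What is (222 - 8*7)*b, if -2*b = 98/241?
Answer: -8134/241 ≈ -33.751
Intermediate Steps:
b = -49/241 ≈ -0.20332
(222 - 8*7)*b = (222 - 8*7)*(-49/241) = (222 - 56)*(-49/241) = 166*(-49/241) = -8134/241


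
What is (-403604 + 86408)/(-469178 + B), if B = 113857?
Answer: 317196/355321 ≈ 0.89270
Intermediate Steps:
(-403604 + 86408)/(-469178 + B) = (-403604 + 86408)/(-469178 + 113857) = -317196/(-355321) = -317196*(-1/355321) = 317196/355321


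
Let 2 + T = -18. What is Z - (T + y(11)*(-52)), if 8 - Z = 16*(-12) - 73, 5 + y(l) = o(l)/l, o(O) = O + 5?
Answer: 1195/11 ≈ 108.64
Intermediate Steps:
o(O) = 5 + O
y(l) = -5 + (5 + l)/l
Z = 273 (Z = 8 - (16*(-12) - 73) = 8 - (-192 - 73) = 8 - 1*(-265) = 8 + 265 = 273)
T = -20 (T = -2 - 18 = -20)
Z - (T + y(11)*(-52)) = 273 - (-20 + (-4 + 5/11)*(-52)) = 273 - (-20 - 39/11*(-52)) = 273 - (-20 + 2028/11) = 273 - 1*1808/11 = 273 - 1808/11 = 1195/11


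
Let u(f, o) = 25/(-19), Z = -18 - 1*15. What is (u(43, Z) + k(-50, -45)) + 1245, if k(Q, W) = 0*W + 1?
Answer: 23649/19 ≈ 1244.7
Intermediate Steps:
Z = -33 (Z = -18 - 15 = -33)
k(Q, W) = 1 (k(Q, W) = 0 + 1 = 1)
u(f, o) = -25/19 (u(f, o) = 25*(-1/19) = -25/19)
(u(43, Z) + k(-50, -45)) + 1245 = (-25/19 + 1) + 1245 = -6/19 + 1245 = 23649/19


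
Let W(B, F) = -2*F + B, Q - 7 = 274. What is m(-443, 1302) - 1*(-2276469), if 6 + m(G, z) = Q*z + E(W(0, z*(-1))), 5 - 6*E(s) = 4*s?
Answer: 15843539/6 ≈ 2.6406e+6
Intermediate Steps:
Q = 281 (Q = 7 + 274 = 281)
W(B, F) = B - 2*F
E(s) = ⅚ - 2*s/3
m(G, z) = -31/6 + 839*z/3 (m(G, z) = -6 + (281*z + (⅚ - 2*(0 - 2*z*(-1))/3)) = -6 + (281*z + (⅚ - 2*(0 - (-2)*z)/3)) = -6 + (281*z + (⅚ - 2*(0 + 2*z)/3)) = -6 + (281*z + (⅚ - 4*z/3)) = -6 + (⅚ + 839*z/3) = -31/6 + 839*z/3)
m(-443, 1302) - 1*(-2276469) = (-31/6 + (839/3)*1302) - 1*(-2276469) = (-31/6 + 364126) + 2276469 = 2184725/6 + 2276469 = 15843539/6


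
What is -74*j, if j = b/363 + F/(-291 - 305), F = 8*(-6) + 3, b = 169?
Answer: -4331183/108174 ≈ -40.039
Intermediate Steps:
F = -45 (F = -48 + 3 = -45)
j = 117059/216348 (j = 169/363 - 45/(-291 - 305) = 169*(1/363) - 45/(-596) = 169/363 - 45*(-1/596) = 169/363 + 45/596 = 117059/216348 ≈ 0.54107)
-74*j = -74*117059/216348 = -4331183/108174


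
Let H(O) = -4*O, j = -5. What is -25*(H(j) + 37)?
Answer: -1425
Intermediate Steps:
-25*(H(j) + 37) = -25*(-4*(-5) + 37) = -25*(20 + 37) = -25*57 = -1425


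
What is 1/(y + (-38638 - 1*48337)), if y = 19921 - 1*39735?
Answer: -1/106789 ≈ -9.3643e-6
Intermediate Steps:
y = -19814 (y = 19921 - 39735 = -19814)
1/(y + (-38638 - 1*48337)) = 1/(-19814 + (-38638 - 1*48337)) = 1/(-19814 + (-38638 - 48337)) = 1/(-19814 - 86975) = 1/(-106789) = -1/106789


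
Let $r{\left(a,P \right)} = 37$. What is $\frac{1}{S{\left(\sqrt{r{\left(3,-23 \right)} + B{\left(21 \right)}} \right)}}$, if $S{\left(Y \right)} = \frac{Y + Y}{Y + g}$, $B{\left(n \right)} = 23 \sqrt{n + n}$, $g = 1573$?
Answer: $\frac{1}{2} + \frac{1573}{2 \sqrt{37 + 23 \sqrt{42}}} \approx 58.16$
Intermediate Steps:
$B{\left(n \right)} = 23 \sqrt{2} \sqrt{n}$ ($B{\left(n \right)} = 23 \sqrt{2 n} = 23 \sqrt{2} \sqrt{n}$)
$S{\left(Y \right)} = \frac{2 Y}{1573 + Y}$ ($S{\left(Y \right)} = \frac{Y + Y}{Y + 1573} = \frac{2 Y}{1573 + Y}$)
$\frac{1}{S{\left(\sqrt{r{\left(3,-23 \right)} + B{\left(21 \right)}} \right)}} = \frac{1}{2 \sqrt{37 + 23 \sqrt{2} \sqrt{21}} \frac{1}{1573 + \sqrt{37 + 23 \sqrt{2} \sqrt{21}}}} = \frac{1}{2 \sqrt{37 + 23 \sqrt{42}} \frac{1}{1573 + \sqrt{37 + 23 \sqrt{42}}}} = \frac{1573 + \sqrt{37 + 23 \sqrt{42}}}{2 \sqrt{37 + 23 \sqrt{42}}}$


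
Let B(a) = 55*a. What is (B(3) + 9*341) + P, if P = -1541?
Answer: 1693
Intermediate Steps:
(B(3) + 9*341) + P = (55*3 + 9*341) - 1541 = (165 + 3069) - 1541 = 3234 - 1541 = 1693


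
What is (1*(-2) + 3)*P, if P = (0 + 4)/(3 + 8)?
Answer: 4/11 ≈ 0.36364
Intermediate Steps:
P = 4/11 ≈ 0.36364
(1*(-2) + 3)*P = (1*(-2) + 3)*(4/11) = (-2 + 3)*(4/11) = 1*(4/11) = 4/11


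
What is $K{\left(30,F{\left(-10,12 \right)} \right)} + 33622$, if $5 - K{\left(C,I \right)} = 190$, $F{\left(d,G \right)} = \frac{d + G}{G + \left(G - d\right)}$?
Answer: $33437$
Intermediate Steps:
$F{\left(d,G \right)} = \frac{G + d}{- d + 2 G}$
$K{\left(C,I \right)} = -185$ ($K{\left(C,I \right)} = 5 - 190 = -185$)
$K{\left(30,F{\left(-10,12 \right)} \right)} + 33622 = -185 + 33622 = 33437$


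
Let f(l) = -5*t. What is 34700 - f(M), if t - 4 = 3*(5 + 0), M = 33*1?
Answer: 34795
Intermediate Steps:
M = 33
t = 19 (t = 4 + 3*(5 + 0) = 4 + 3*5 = 4 + 15 = 19)
f(l) = -95 (f(l) = -5*19 = -95)
34700 - f(M) = 34700 - 1*(-95) = 34700 + 95 = 34795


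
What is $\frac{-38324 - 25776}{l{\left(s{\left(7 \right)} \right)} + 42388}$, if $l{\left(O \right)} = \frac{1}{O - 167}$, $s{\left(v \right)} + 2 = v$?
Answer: $- \frac{2076840}{1373371} \approx -1.5122$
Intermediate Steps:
$s{\left(v \right)} = -2 + v$
$l{\left(O \right)} = \frac{1}{-167 + O}$
$\frac{-38324 - 25776}{l{\left(s{\left(7 \right)} \right)} + 42388} = \frac{-38324 - 25776}{\frac{1}{-167 + \left(-2 + 7\right)} + 42388} = - \frac{64100}{\frac{1}{-167 + 5} + 42388} = - \frac{64100}{\frac{1}{-162} + 42388} = - \frac{64100}{- \frac{1}{162} + 42388} = - \frac{64100}{\frac{6866855}{162}} = \left(-64100\right) \frac{162}{6866855} = - \frac{2076840}{1373371}$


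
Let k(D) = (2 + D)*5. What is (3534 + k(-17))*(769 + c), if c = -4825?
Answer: -14029704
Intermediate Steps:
k(D) = 10 + 5*D
(3534 + k(-17))*(769 + c) = (3534 + (10 + 5*(-17)))*(769 - 4825) = (3534 + (10 - 85))*(-4056) = (3534 - 75)*(-4056) = 3459*(-4056) = -14029704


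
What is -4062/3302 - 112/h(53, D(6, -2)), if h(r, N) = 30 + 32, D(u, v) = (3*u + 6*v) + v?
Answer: -155417/51181 ≈ -3.0366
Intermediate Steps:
D(u, v) = 3*u + 7*v
h(r, N) = 62
-4062/3302 - 112/h(53, D(6, -2)) = -4062/3302 - 112/62 = -4062*1/3302 - 112*1/62 = -2031/1651 - 56/31 = -155417/51181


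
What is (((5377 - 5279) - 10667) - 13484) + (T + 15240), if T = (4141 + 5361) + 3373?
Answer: 4062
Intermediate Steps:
T = 12875 (T = 9502 + 3373 = 12875)
(((5377 - 5279) - 10667) - 13484) + (T + 15240) = (((5377 - 5279) - 10667) - 13484) + (12875 + 15240) = ((98 - 10667) - 13484) + 28115 = (-10569 - 13484) + 28115 = -24053 + 28115 = 4062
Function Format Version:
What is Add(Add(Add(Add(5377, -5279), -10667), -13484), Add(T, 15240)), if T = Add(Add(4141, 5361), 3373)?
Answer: 4062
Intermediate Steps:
T = 12875 (T = Add(9502, 3373) = 12875)
Add(Add(Add(Add(5377, -5279), -10667), -13484), Add(T, 15240)) = Add(Add(Add(Add(5377, -5279), -10667), -13484), Add(12875, 15240)) = Add(Add(Add(98, -10667), -13484), 28115) = Add(Add(-10569, -13484), 28115) = Add(-24053, 28115) = 4062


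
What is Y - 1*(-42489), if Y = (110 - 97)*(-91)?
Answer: 41306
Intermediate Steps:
Y = -1183 (Y = 13*(-91) = -1183)
Y - 1*(-42489) = -1183 - 1*(-42489) = -1183 + 42489 = 41306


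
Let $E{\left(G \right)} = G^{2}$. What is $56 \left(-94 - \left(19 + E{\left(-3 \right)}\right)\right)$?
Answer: $-6832$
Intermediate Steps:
$56 \left(-94 - \left(19 + E{\left(-3 \right)}\right)\right) = 56 \left(-94 - 28\right) = 56 \left(-122\right) = -6832$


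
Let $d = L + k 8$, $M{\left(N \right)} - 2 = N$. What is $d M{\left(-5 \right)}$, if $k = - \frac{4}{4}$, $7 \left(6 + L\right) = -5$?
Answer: $\frac{309}{7} \approx 44.143$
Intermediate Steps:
$L = - \frac{47}{7}$ ($L = -6 + \frac{1}{7} \left(-5\right) = -6 - \frac{5}{7} = - \frac{47}{7} \approx -6.7143$)
$M{\left(N \right)} = 2 + N$
$k = -1$ ($k = \left(-4\right) \frac{1}{4} = -1$)
$d = - \frac{103}{7}$ ($d = - \frac{47}{7} - 8 = - \frac{103}{7} \approx -14.714$)
$d M{\left(-5 \right)} = - \frac{103 \left(2 - 5\right)}{7} = \left(- \frac{103}{7}\right) \left(-3\right) = \frac{309}{7}$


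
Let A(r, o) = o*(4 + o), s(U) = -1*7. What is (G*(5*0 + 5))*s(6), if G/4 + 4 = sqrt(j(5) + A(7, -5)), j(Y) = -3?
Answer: 560 - 140*sqrt(2) ≈ 362.01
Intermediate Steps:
s(U) = -7
G = -16 + 4*sqrt(2) (G = -16 + 4*sqrt(-3 - 5*(4 - 5)) = -16 + 4*sqrt(-3 - 5*(-1)) = -16 + 4*sqrt(-3 + 5) = -16 + 4*sqrt(2) ≈ -10.343)
(G*(5*0 + 5))*s(6) = ((-16 + 4*sqrt(2))*(5*0 + 5))*(-7) = ((-16 + 4*sqrt(2))*(0 + 5))*(-7) = ((-16 + 4*sqrt(2))*5)*(-7) = (-80 + 20*sqrt(2))*(-7) = 560 - 140*sqrt(2)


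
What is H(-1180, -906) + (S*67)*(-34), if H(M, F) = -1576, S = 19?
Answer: -44858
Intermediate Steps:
H(-1180, -906) + (S*67)*(-34) = -1576 + (19*67)*(-34) = -1576 + 1273*(-34) = -1576 - 43282 = -44858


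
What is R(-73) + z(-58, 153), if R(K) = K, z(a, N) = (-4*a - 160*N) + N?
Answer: -24168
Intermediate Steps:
z(a, N) = -159*N - 4*a (z(a, N) = (-160*N - 4*a) + N = -159*N - 4*a)
R(-73) + z(-58, 153) = -73 + (-159*153 - 4*(-58)) = -73 + (-24327 + 232) = -73 - 24095 = -24168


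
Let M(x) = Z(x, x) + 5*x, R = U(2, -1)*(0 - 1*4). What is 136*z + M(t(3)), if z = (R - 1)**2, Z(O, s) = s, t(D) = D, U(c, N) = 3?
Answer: 23002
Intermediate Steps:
R = -12 (R = 3*(0 - 1*4) = 3*(0 - 4) = 3*(-4) = -12)
M(x) = 6*x (M(x) = x + 5*x = 6*x)
z = 169 (z = (-12 - 1)**2 = (-13)**2 = 169)
136*z + M(t(3)) = 136*169 + 6*3 = 22984 + 18 = 23002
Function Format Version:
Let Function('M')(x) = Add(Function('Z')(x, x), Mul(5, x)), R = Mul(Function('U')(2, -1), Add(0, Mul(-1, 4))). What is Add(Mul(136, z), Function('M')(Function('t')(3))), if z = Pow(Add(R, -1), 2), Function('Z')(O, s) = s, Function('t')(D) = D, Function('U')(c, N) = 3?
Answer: 23002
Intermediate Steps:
R = -12 (R = Mul(3, Add(0, Mul(-1, 4))) = Mul(3, Add(0, -4)) = Mul(3, -4) = -12)
Function('M')(x) = Mul(6, x) (Function('M')(x) = Add(x, Mul(5, x)) = Mul(6, x))
z = 169 (z = Pow(Add(-12, -1), 2) = Pow(-13, 2) = 169)
Add(Mul(136, z), Function('M')(Function('t')(3))) = Add(Mul(136, 169), Mul(6, 3)) = Add(22984, 18) = 23002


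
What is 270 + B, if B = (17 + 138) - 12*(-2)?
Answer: 449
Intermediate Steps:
B = 179 (B = 155 + 24 = 179)
270 + B = 270 + 179 = 449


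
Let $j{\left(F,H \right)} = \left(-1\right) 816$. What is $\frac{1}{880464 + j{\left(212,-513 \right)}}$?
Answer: $\frac{1}{879648} \approx 1.1368 \cdot 10^{-6}$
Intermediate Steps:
$j{\left(F,H \right)} = -816$
$\frac{1}{880464 + j{\left(212,-513 \right)}} = \frac{1}{880464 - 816} = \frac{1}{879648}$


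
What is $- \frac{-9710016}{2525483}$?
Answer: $\frac{9710016}{2525483} \approx 3.8448$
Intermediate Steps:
$- \frac{-9710016}{2525483} = \left(-1\right) \left(- \frac{9710016}{2525483}\right) = \frac{9710016}{2525483}$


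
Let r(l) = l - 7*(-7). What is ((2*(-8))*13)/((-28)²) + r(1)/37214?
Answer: -240666/911743 ≈ -0.26396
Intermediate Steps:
r(l) = 49 + l (r(l) = l + 49 = 49 + l)
((2*(-8))*13)/((-28)²) + r(1)/37214 = ((2*(-8))*13)/((-28)²) + (49 + 1)/37214 = -16*13/784 + 50*(1/37214) = -208*1/784 + 25/18607 = -13/49 + 25/18607 = -240666/911743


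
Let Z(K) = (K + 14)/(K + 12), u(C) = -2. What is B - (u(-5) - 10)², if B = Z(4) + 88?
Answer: -439/8 ≈ -54.875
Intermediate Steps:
Z(K) = (14 + K)/(12 + K)
B = 713/8 (B = (14 + 4)/(12 + 4) + 88 = 18/16 + 88 = (1/16)*18 + 88 = 9/8 + 88 = 713/8 ≈ 89.125)
B - (u(-5) - 10)² = 713/8 - (-2 - 10)² = 713/8 - 1*(-12)² = 713/8 - 1*144 = 713/8 - 144 = -439/8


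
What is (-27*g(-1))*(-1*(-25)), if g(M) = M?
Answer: 675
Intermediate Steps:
(-27*g(-1))*(-1*(-25)) = (-27*(-1))*(-1*(-25)) = 27*25 = 675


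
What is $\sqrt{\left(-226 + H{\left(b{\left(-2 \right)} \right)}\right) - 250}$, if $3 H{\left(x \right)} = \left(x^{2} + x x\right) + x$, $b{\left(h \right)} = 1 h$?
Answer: $i \sqrt{474} \approx 21.772 i$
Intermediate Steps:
$b{\left(h \right)} = h$
$H{\left(x \right)} = \frac{x}{3} + \frac{2 x^{2}}{3}$ ($H{\left(x \right)} = \frac{\left(x^{2} + x x\right) + x}{3} = \frac{\left(x^{2} + x^{2}\right) + x}{3} = \frac{2 x^{2} + x}{3} = \frac{x + 2 x^{2}}{3} = \frac{x}{3} + \frac{2 x^{2}}{3}$)
$\sqrt{\left(-226 + H{\left(b{\left(-2 \right)} \right)}\right) - 250} = \sqrt{\left(-226 + \frac{1}{3} \left(-2\right) \left(1 + 2 \left(-2\right)\right)\right) - 250} = \sqrt{\left(-226 + \frac{1}{3} \left(-2\right) \left(1 - 4\right)\right) - 250} = \sqrt{\left(-226 + \frac{1}{3} \left(-2\right) \left(-3\right)\right) - 250} = \sqrt{\left(-226 + 2\right) - 250} = \sqrt{-224 - 250} = \sqrt{-474} = i \sqrt{474}$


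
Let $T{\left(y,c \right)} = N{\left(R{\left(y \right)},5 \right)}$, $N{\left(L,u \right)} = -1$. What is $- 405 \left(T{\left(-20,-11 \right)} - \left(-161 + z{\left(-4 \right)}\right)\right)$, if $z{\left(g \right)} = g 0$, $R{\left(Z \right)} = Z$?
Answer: $-64800$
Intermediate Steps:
$T{\left(y,c \right)} = -1$
$z{\left(g \right)} = 0$
$- 405 \left(T{\left(-20,-11 \right)} - \left(-161 + z{\left(-4 \right)}\right)\right) = - 405 \left(-1 + \left(249 - \left(88 + 0\right)\right)\right) = - 405 \left(-1 + \left(249 - 88\right)\right) = - 405 \left(-1 + 161\right) = \left(-405\right) 160 = -64800$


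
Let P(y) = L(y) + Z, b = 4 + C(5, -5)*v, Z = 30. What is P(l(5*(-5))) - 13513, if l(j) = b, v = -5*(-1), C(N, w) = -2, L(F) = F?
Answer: -13489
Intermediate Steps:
v = 5
b = -6 (b = 4 - 2*5 = 4 - 10 = -6)
l(j) = -6
P(y) = 30 + y (P(y) = y + 30 = 30 + y)
P(l(5*(-5))) - 13513 = (30 - 6) - 13513 = 24 - 13513 = -13489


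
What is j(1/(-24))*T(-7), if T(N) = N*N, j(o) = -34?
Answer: -1666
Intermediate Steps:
T(N) = N**2
j(1/(-24))*T(-7) = -34*(-7)**2 = -34*49 = -1666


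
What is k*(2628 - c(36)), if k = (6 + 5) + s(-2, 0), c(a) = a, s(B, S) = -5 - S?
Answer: 15552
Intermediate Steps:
k = 6 (k = (6 + 5) + (-5 - 1*0) = 11 + (-5 + 0) = 11 - 5 = 6)
k*(2628 - c(36)) = 6*(2628 - 1*36) = 6*(2628 - 36) = 6*2592 = 15552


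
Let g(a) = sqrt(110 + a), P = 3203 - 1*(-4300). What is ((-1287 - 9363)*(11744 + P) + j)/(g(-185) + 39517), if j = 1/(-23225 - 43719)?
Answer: -542260886303405917/104539306159616 + 68611089696005*I*sqrt(3)/104539306159616 ≈ -5187.1 + 1.1368*I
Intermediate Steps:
P = 7503 (P = 3203 + 4300 = 7503)
j = -1/66944 (j = 1/(-66944) = -1/66944 ≈ -1.4938e-5)
((-1287 - 9363)*(11744 + P) + j)/(g(-185) + 39517) = ((-1287 - 9363)*(11744 + 7503) - 1/66944)/(sqrt(110 - 185) + 39517) = (-10650*19247 - 1/66944)/(sqrt(-75) + 39517) = (-204980550 - 1/66944)/(5*I*sqrt(3) + 39517) = -13722217939201/(66944*(39517 + 5*I*sqrt(3)))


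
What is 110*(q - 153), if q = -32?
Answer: -20350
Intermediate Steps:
110*(q - 153) = 110*(-32 - 153) = 110*(-185) = -20350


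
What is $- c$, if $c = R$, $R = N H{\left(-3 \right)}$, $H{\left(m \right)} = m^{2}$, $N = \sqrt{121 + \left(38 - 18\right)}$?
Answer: $- 9 \sqrt{141} \approx -106.87$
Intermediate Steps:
$N = \sqrt{141}$ ($N = \sqrt{121 + 20} = \sqrt{141} \approx 11.874$)
$R = 9 \sqrt{141}$ ($R = \sqrt{141} \left(-3\right)^{2} = \sqrt{141} \cdot 9 = 9 \sqrt{141} \approx 106.87$)
$c = 9 \sqrt{141} \approx 106.87$
$- c = - 9 \sqrt{141}$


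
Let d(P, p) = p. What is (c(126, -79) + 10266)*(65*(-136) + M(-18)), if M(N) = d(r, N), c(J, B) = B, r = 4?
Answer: -90236446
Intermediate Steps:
M(N) = N
(c(126, -79) + 10266)*(65*(-136) + M(-18)) = (-79 + 10266)*(65*(-136) - 18) = 10187*(-8840 - 18) = 10187*(-8858) = -90236446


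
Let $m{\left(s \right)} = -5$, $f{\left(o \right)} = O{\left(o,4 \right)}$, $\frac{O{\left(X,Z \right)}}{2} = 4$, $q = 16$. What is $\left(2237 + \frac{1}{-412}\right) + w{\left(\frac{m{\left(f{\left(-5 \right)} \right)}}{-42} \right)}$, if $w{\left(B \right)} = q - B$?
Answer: $\frac{19491905}{8652} \approx 2252.9$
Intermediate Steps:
$O{\left(X,Z \right)} = 8$ ($O{\left(X,Z \right)} = 2 \cdot 4 = 8$)
$f{\left(o \right)} = 8$
$w{\left(B \right)} = 16 - B$
$\left(2237 + \frac{1}{-412}\right) + w{\left(\frac{m{\left(f{\left(-5 \right)} \right)}}{-42} \right)} = \left(2237 + \frac{1}{-412}\right) + \left(16 - - \frac{5}{-42}\right) = \left(2237 - \frac{1}{412}\right) + \left(16 - \left(-5\right) \left(- \frac{1}{42}\right)\right) = \frac{921643}{412} + \left(16 - \frac{5}{42}\right) = \frac{921643}{412} + \frac{667}{42} = \frac{19491905}{8652}$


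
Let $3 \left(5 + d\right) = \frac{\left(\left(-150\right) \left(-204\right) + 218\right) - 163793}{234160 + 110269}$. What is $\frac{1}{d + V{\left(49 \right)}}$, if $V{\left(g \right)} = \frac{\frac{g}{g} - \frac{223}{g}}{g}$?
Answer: $- \frac{826974029}{4301225116} \approx -0.19226$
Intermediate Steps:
$d = - \frac{1766470}{344429}$ ($d = -5 + \frac{\left(\left(\left(-150\right) \left(-204\right) + 218\right) - 163793\right) \frac{1}{234160 + 110269}}{3} = -5 + \frac{\left(\left(30600 + 218\right) - 163793\right) \frac{1}{344429}}{3} = -5 + \frac{\left(30818 - 163793\right) \frac{1}{344429}}{3} = -5 + \frac{\left(-132975\right) \frac{1}{344429}}{3} = -5 + \frac{1}{3} \left(- \frac{132975}{344429}\right) = -5 - \frac{44325}{344429} = - \frac{1766470}{344429} \approx -5.1287$)
$V{\left(g \right)} = \frac{1 - \frac{223}{g}}{g}$
$\frac{1}{d + V{\left(49 \right)}} = \frac{1}{- \frac{1766470}{344429} + \frac{-223 + 49}{2401}} = \frac{1}{- \frac{1766470}{344429} + \frac{1}{2401} \left(-174\right)} = \frac{1}{- \frac{1766470}{344429} - \frac{174}{2401}} = \frac{1}{- \frac{4301225116}{826974029}} = - \frac{826974029}{4301225116}$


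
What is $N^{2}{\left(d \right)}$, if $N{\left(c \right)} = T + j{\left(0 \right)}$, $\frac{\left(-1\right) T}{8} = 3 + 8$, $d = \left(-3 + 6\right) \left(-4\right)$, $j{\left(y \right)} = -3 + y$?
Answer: $8281$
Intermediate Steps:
$d = -12$ ($d = 3 \left(-4\right) = -12$)
$T = -88$ ($T = - 8 \left(3 + 8\right) = \left(-8\right) 11 = -88$)
$N{\left(c \right)} = -91$ ($N{\left(c \right)} = -88 + \left(-3 + 0\right) = -88 - 3 = -91$)
$N^{2}{\left(d \right)} = \left(-91\right)^{2} = 8281$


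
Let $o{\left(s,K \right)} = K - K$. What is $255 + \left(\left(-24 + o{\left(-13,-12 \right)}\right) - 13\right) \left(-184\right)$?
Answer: $7063$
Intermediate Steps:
$o{\left(s,K \right)} = 0$
$255 + \left(\left(-24 + o{\left(-13,-12 \right)}\right) - 13\right) \left(-184\right) = 255 + \left(\left(-24 + 0\right) - 13\right) \left(-184\right) = 255 + \left(-24 - 13\right) \left(-184\right) = 255 - -6808 = 255 + 6808 = 7063$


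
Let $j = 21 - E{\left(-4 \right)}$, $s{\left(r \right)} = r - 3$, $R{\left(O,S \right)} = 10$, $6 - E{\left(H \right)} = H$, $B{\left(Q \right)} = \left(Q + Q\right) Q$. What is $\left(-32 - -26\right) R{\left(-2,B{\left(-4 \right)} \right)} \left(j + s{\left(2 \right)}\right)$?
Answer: $-600$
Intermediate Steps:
$B{\left(Q \right)} = 2 Q^{2}$ ($B{\left(Q \right)} = 2 Q Q = 2 Q^{2}$)
$E{\left(H \right)} = 6 - H$
$s{\left(r \right)} = -3 + r$ ($s{\left(r \right)} = r - 3 = -3 + r$)
$j = 11$ ($j = 21 - \left(6 - -4\right) = 21 - \left(6 + 4\right) = 21 - 10 = 11$)
$\left(-32 - -26\right) R{\left(-2,B{\left(-4 \right)} \right)} \left(j + s{\left(2 \right)}\right) = \left(-32 - -26\right) 10 \left(11 + \left(-3 + 2\right)\right) = \left(-32 + 26\right) 10 \left(11 - 1\right) = \left(-6\right) 10 \cdot 10 = \left(-60\right) 10 = -600$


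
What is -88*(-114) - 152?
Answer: 9880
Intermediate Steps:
-88*(-114) - 152 = 10032 - 152 = 9880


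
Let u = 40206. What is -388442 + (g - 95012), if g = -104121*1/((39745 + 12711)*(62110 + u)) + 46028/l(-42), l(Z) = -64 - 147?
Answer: -547737220317568443/1132455588256 ≈ -4.8367e+5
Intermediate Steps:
l(Z) = -211
g = -247036352852219/1132455588256 (g = -104121*1/((39745 + 12711)*(62110 + 40206)) + 46028/(-211) = -104121/(52456*102316) + 46028*(-1/211) = -104121/5367088096 - 46028/211 = -247036352852219/1132455588256 ≈ -218.14)
-388442 + (g - 95012) = -388442 + (-247036352852219/1132455588256 - 95012) = -388442 - 107843906704231291/1132455588256 = -547737220317568443/1132455588256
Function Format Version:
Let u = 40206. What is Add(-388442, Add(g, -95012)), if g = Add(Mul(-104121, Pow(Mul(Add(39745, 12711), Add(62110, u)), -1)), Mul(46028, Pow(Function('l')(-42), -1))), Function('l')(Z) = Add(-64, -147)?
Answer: Rational(-547737220317568443, 1132455588256) ≈ -4.8367e+5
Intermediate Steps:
Function('l')(Z) = -211
g = Rational(-247036352852219, 1132455588256) (g = Add(Mul(-104121, Pow(Mul(Add(39745, 12711), Add(62110, 40206)), -1)), Mul(46028, Pow(-211, -1))) = Add(Mul(-104121, Pow(Mul(52456, 102316), -1)), Mul(46028, Rational(-1, 211))) = Add(Mul(-104121, Pow(5367088096, -1)), Rational(-46028, 211)) = Add(Mul(-104121, Rational(1, 5367088096)), Rational(-46028, 211)) = Add(Rational(-104121, 5367088096), Rational(-46028, 211)) = Rational(-247036352852219, 1132455588256) ≈ -218.14)
Add(-388442, Add(g, -95012)) = Add(-388442, Add(Rational(-247036352852219, 1132455588256), -95012)) = Add(-388442, Rational(-107843906704231291, 1132455588256)) = Rational(-547737220317568443, 1132455588256)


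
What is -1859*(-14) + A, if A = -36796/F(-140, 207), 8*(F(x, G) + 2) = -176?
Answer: 165355/6 ≈ 27559.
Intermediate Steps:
F(x, G) = -24 (F(x, G) = -2 + (⅛)*(-176) = -2 - 22 = -24)
A = 9199/6 (A = -36796/(-24) = -36796*(-1/24) = 9199/6 ≈ 1533.2)
-1859*(-14) + A = -1859*(-14) + 9199/6 = 26026 + 9199/6 = 165355/6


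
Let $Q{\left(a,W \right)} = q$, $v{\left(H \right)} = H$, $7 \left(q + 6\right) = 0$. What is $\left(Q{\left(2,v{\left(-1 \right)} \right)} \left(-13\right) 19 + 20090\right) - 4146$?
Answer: $17426$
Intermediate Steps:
$q = -6$ ($q = -6 + \frac{1}{7} \cdot 0 = -6 + 0 = -6$)
$Q{\left(a,W \right)} = -6$
$\left(Q{\left(2,v{\left(-1 \right)} \right)} \left(-13\right) 19 + 20090\right) - 4146 = \left(\left(-6\right) \left(-13\right) 19 + 20090\right) - 4146 = \left(78 \cdot 19 + 20090\right) - 4146 = \left(1482 + 20090\right) - 4146 = 21572 - 4146 = 17426$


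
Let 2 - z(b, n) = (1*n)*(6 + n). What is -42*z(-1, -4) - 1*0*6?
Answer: -420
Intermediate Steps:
z(b, n) = 2 - n*(6 + n) (z(b, n) = 2 - 1*n*(6 + n) = 2 - n*(6 + n))
-42*z(-1, -4) - 1*0*6 = -42*(2 - 1*(-4)² - 6*(-4)) - 1*0*6 = -42*(2 - 1*16 + 24) + 0*6 = -42*(2 - 16 + 24) + 0 = -42*10 + 0 = -420 + 0 = -420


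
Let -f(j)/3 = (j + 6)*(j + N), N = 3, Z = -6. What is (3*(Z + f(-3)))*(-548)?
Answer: 9864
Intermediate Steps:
f(j) = -3*(3 + j)*(6 + j) (f(j) = -3*(j + 6)*(j + 3) = -3*(6 + j)*(3 + j) = -3*(3 + j)*(6 + j))
(3*(Z + f(-3)))*(-548) = (3*(-6 + (-54 - 27*(-3) - 3*(-3)**2)))*(-548) = (3*(-6 + (-54 + 81 - 3*9)))*(-548) = (3*(-6 + (-54 + 81 - 27)))*(-548) = (3*(-6 + 0))*(-548) = (3*(-6))*(-548) = -18*(-548) = 9864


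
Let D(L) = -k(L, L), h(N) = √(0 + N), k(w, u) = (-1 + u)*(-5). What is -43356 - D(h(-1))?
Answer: -43351 - 5*I ≈ -43351.0 - 5.0*I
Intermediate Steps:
k(w, u) = 5 - 5*u
h(N) = √N
D(L) = -5 + 5*L (D(L) = -(5 - 5*L) = -5 + 5*L)
-43356 - D(h(-1)) = -43356 - (-5 + 5*√(-1)) = -43356 - (-5 + 5*I) = -43356 + (5 - 5*I) = -43351 - 5*I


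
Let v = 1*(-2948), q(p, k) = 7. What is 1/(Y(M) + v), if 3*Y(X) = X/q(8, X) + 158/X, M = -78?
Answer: -819/2418007 ≈ -0.00033871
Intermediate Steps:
Y(X) = X/21 + 158/(3*X) (Y(X) = (X/7 + 158/X)/3 = (158/X + X/7)/3 = X/21 + 158/(3*X))
v = -2948
1/(Y(M) + v) = 1/((1/21)*(1106 + (-78)²)/(-78) - 2948) = 1/((1/21)*(-1/78)*(1106 + 6084) - 2948) = 1/((1/21)*(-1/78)*7190 - 2948) = 1/(-3595/819 - 2948) = 1/(-2418007/819) = -819/2418007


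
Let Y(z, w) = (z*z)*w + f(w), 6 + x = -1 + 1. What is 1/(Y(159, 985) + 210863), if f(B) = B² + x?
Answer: 1/26082867 ≈ 3.8339e-8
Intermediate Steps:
x = -6 (x = -6 + (-1 + 1) = -6 + 0 = -6)
f(B) = -6 + B² (f(B) = B² - 6 = -6 + B²)
Y(z, w) = -6 + w² + w*z² (Y(z, w) = (z*z)*w + (-6 + w²) = z²*w + (-6 + w²) = w*z² + (-6 + w²) = -6 + w² + w*z²)
1/(Y(159, 985) + 210863) = 1/((-6 + 985² + 985*159²) + 210863) = 1/((-6 + 970225 + 985*25281) + 210863) = 1/((-6 + 970225 + 24901785) + 210863) = 1/(25872004 + 210863) = 1/26082867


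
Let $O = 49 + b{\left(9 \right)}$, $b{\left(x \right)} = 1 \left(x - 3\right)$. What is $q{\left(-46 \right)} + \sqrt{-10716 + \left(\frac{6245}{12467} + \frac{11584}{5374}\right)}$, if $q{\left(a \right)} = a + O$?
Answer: $9 + \frac{19 i \sqrt{33302518659811765}}{33498829} \approx 9.0 + 103.51 i$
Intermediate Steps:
$b{\left(x \right)} = -3 + x$ ($b{\left(x \right)} = 1 \left(-3 + x\right) = -3 + x$)
$O = 55$ ($O = 49 + \left(-3 + 9\right) = 49 + 6 = 55$)
$q{\left(a \right)} = 55 + a$ ($q{\left(a \right)} = a + 55 = 55 + a$)
$q{\left(-46 \right)} + \sqrt{-10716 + \left(\frac{6245}{12467} + \frac{11584}{5374}\right)} = \left(55 - 46\right) + \sqrt{-10716 + \left(\frac{6245}{12467} + \frac{11584}{5374}\right)} = 9 + \sqrt{-10716 + \left(6245 \cdot \frac{1}{12467} + 11584 \cdot \frac{1}{5374}\right)} = 9 + \sqrt{-10716 + \left(\frac{6245}{12467} + \frac{5792}{2687}\right)} = 9 + \sqrt{-10716 + \frac{88989179}{33498829}} = 9 + \sqrt{- \frac{358884462385}{33498829}} = 9 + \frac{19 i \sqrt{33302518659811765}}{33498829}$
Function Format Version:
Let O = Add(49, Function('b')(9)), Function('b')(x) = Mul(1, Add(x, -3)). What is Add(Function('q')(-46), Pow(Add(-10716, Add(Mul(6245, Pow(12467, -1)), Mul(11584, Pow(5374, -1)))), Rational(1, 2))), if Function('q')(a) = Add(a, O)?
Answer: Add(9, Mul(Rational(19, 33498829), I, Pow(33302518659811765, Rational(1, 2)))) ≈ Add(9.0000, Mul(103.51, I))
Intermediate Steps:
Function('b')(x) = Add(-3, x) (Function('b')(x) = Mul(1, Add(-3, x)) = Add(-3, x))
O = 55 (O = Add(49, Add(-3, 9)) = Add(49, 6) = 55)
Function('q')(a) = Add(55, a) (Function('q')(a) = Add(a, 55) = Add(55, a))
Add(Function('q')(-46), Pow(Add(-10716, Add(Mul(6245, Pow(12467, -1)), Mul(11584, Pow(5374, -1)))), Rational(1, 2))) = Add(Add(55, -46), Pow(Add(-10716, Add(Mul(6245, Pow(12467, -1)), Mul(11584, Pow(5374, -1)))), Rational(1, 2))) = Add(9, Pow(Add(-10716, Add(Mul(6245, Rational(1, 12467)), Mul(11584, Rational(1, 5374)))), Rational(1, 2))) = Add(9, Pow(Add(-10716, Add(Rational(6245, 12467), Rational(5792, 2687))), Rational(1, 2))) = Add(9, Pow(Add(-10716, Rational(88989179, 33498829)), Rational(1, 2))) = Add(9, Pow(Rational(-358884462385, 33498829), Rational(1, 2))) = Add(9, Mul(Rational(19, 33498829), I, Pow(33302518659811765, Rational(1, 2))))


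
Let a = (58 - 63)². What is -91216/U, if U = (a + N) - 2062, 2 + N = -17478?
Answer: 91216/19517 ≈ 4.6737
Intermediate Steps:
N = -17480 (N = -2 - 17478 = -17480)
a = 25 (a = (-5)² = 25)
U = -19517 (U = (25 - 17480) - 2062 = -17455 - 2062 = -19517)
-91216/U = -91216/(-19517) = -91216*(-1/19517) = 91216/19517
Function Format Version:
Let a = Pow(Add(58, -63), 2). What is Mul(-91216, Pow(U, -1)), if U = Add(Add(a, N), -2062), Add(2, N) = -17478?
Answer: Rational(91216, 19517) ≈ 4.6737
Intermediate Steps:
N = -17480 (N = Add(-2, -17478) = -17480)
a = 25 (a = Pow(-5, 2) = 25)
U = -19517 (U = Add(Add(25, -17480), -2062) = Add(-17455, -2062) = -19517)
Mul(-91216, Pow(U, -1)) = Mul(-91216, Pow(-19517, -1)) = Mul(-91216, Rational(-1, 19517)) = Rational(91216, 19517)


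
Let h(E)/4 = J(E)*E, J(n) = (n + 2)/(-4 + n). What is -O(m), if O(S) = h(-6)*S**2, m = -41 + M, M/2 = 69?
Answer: 451632/5 ≈ 90326.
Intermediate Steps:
M = 138 (M = 2*69 = 138)
J(n) = (2 + n)/(-4 + n)
h(E) = 4*E*(2 + E)/(-4 + E) (h(E) = 4*(((2 + E)/(-4 + E))*E) = 4*(E*(2 + E)/(-4 + E)) = 4*E*(2 + E)/(-4 + E))
m = 97 (m = -41 + 138 = 97)
O(S) = -48*S**2/5 (O(S) = (4*(-6)*(2 - 6)/(-4 - 6))*S**2 = (4*(-6)*(-4)/(-10))*S**2 = (4*(-6)*(-1/10)*(-4))*S**2 = -48*S**2/5)
-O(m) = -(-48)*97**2/5 = -(-48)*9409/5 = -1*(-451632/5) = 451632/5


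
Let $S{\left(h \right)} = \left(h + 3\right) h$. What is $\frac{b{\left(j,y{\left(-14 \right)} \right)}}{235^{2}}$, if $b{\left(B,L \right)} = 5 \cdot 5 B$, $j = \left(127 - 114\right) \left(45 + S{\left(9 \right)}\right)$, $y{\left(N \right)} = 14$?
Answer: $\frac{1989}{2209} \approx 0.90041$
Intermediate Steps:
$S{\left(h \right)} = h \left(3 + h\right)$ ($S{\left(h \right)} = \left(3 + h\right) h = h \left(3 + h\right)$)
$j = 1989$ ($j = \left(127 - 114\right) \left(45 + 9 \left(3 + 9\right)\right) = 13 \left(45 + 9 \cdot 12\right) = 13 \left(45 + 108\right) = 13 \cdot 153 = 1989$)
$b{\left(B,L \right)} = 25 B$
$\frac{b{\left(j,y{\left(-14 \right)} \right)}}{235^{2}} = \frac{25 \cdot 1989}{235^{2}} = \frac{49725}{55225} = 49725 \cdot \frac{1}{55225} = \frac{1989}{2209}$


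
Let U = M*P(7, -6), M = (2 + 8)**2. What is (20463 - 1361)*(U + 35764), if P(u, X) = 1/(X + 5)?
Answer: 681253728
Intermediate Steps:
P(u, X) = 1/(5 + X)
M = 100 (M = 10**2 = 100)
U = -100 (U = 100/(5 - 6) = 100/(-1) = 100*(-1) = -100)
(20463 - 1361)*(U + 35764) = (20463 - 1361)*(-100 + 35764) = 19102*35664 = 681253728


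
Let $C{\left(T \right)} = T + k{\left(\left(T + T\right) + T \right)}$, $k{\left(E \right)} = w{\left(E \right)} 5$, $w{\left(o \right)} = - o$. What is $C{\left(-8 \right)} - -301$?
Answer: $413$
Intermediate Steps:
$k{\left(E \right)} = - 5 E$ ($k{\left(E \right)} = - E 5 = - 5 E$)
$C{\left(T \right)} = - 14 T$ ($C{\left(T \right)} = T - 5 \left(\left(T + T\right) + T\right) = T - 5 \left(2 T + T\right) = T - 5 \cdot 3 T = T - 15 T = - 14 T$)
$C{\left(-8 \right)} - -301 = \left(-14\right) \left(-8\right) - -301 = 112 + 301 = 413$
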